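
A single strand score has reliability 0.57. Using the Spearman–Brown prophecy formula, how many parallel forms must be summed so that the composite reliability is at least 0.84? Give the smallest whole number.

4

k ≥ ρ*(1−ρ₁)/(ρ₁(1−ρ*)) = 0.84·0.43 / (0.57·0.16) = 3.961.
Smallest integer k = 4.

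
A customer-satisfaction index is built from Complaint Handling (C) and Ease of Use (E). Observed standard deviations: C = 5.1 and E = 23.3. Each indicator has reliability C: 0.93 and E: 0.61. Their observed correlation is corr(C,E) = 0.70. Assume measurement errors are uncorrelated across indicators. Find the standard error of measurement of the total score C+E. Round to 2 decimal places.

14.61

Var(total) = 568.9 + 166.362 = 735.262.
True-score variance = 355.352 + 166.362 = 521.714, so reliability = 0.7096.
Error variance = 735.262 − 521.714 = 213.548; SEM = √213.548 = 14.61.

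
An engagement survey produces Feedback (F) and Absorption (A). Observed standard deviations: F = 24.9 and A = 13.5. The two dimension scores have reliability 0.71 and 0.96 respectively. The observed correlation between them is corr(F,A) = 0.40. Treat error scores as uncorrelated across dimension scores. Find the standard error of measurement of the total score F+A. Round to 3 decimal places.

13.678

Var(total) = 802.26 + 268.92 = 1071.18.
True-score variance = 615.167 + 268.92 = 884.087, so reliability = 0.8253.
Error variance = 1071.18 − 884.087 = 187.093; SEM = √187.093 = 13.678.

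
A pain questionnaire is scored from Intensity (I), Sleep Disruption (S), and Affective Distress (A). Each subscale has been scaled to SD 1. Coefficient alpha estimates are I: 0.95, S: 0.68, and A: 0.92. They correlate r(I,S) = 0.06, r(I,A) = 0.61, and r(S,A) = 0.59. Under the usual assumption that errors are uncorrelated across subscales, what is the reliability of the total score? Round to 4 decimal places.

0.9185

Var(I+S+A) = 3 + 2·[0.06 + 0.61 + 0.59] = 3 + 2.52 = 5.52.
With uncorrelated errors the cross-covariances are all true-score covariance, so they carry over unchanged; only the diagonal terms shrink to ρᵢσᵢ².
True-score variance = [0.95 + 0.68 + 0.92] + 2.52 = 2.55 + 2.52 = 5.07.
Reliability = 5.07 / 5.52 = 0.9185.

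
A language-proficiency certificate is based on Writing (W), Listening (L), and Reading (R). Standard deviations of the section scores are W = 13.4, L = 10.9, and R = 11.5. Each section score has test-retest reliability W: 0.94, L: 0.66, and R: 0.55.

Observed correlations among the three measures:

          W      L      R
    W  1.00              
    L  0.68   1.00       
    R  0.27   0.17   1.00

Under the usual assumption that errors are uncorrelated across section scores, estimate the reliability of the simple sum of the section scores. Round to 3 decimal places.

Var(W+L+R) = 13.4² + 10.9² + 11.5² + 2·[13.4·10.9·0.68 + 13.4·11.5·0.27 + 10.9·11.5·0.17] = 430.62 + 324.475 = 755.095.
With uncorrelated errors the cross-covariances are all true-score covariance, so they carry over unchanged; only the diagonal terms shrink to ρᵢσᵢ².
True-score variance = [13.4²·0.94 + 10.9²·0.66 + 11.5²·0.55] + 324.475 = 319.938 + 324.475 = 644.413.
Reliability = 644.413 / 755.095 = 0.853.

0.853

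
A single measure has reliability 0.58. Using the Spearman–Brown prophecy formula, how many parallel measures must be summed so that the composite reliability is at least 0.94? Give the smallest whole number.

12

k ≥ ρ*(1−ρ₁)/(ρ₁(1−ρ*)) = 0.94·0.42 / (0.58·0.06) = 11.345.
Smallest integer k = 12.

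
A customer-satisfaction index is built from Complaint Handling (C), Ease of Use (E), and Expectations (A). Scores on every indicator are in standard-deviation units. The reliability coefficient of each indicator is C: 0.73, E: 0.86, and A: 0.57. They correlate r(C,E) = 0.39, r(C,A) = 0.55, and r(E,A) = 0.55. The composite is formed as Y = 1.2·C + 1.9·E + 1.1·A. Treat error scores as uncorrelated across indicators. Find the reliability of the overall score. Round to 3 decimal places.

Var(Y) = 1.2² + 1.9² + 1.1² + 2·[2.28·0.39 + 1.32·0.55 + 2.09·0.55] = 6.26 + 5.5294 = 11.7894.
Because errors are independent across components, Cov(Tᵢ,Tⱼ) = Cov(Xᵢ,Xⱼ); the off-diagonal part of the true-score variance is the same as above.
True-score variance = [1.2²·0.73 + 1.9²·0.86 + 1.1²·0.57] + 5.5294 = 4.8455 + 5.5294 = 10.3749.
Reliability = 10.3749 / 11.7894 = 0.880.

0.880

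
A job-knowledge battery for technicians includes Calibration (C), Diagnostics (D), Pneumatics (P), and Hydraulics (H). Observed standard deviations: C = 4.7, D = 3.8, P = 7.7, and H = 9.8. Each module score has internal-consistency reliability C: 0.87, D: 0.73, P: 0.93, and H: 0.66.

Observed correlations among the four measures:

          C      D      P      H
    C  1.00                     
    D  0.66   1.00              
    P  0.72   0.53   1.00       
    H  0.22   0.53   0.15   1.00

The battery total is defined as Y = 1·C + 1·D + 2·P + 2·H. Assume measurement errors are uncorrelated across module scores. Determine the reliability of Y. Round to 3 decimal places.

0.854

Var(Y) = 4.7² + 3.8² + 2²·7.7² + 2²·9.8² + 2·[4.7·3.8·0.66 + 2·4.7·7.7·0.72 + 2·4.7·9.8·0.22 + 2·3.8·7.7·0.53 + 2·3.8·9.8·0.53 + 4·7.7·9.8·0.15] = 657.85 + 399.867 = 1057.72.
Because errors are independent across components, Cov(Tᵢ,Tⱼ) = Cov(Xᵢ,Xⱼ); the off-diagonal part of the true-score variance is the same as above.
True-score variance = [4.7²·0.87 + 3.8²·0.73 + 2²·7.7²·0.93 + 2²·9.8²·0.66] + 399.867 = 503.864 + 399.867 = 903.731.
Reliability = 903.731 / 1057.72 = 0.854.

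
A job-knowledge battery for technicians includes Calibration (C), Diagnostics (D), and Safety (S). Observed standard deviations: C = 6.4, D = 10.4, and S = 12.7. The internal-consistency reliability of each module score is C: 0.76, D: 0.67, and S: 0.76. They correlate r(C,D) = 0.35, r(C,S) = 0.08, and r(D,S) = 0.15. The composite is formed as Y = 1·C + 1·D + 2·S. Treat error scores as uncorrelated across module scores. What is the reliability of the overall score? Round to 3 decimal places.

Var(Y) = 6.4² + 10.4² + 2²·12.7² + 2·[6.4·10.4·0.35 + 2·6.4·12.7·0.08 + 2·10.4·12.7·0.15] = 794.28 + 151.85 = 946.13.
Under uncorrelated errors the observed covariances equal the true-score covariances, so only the own-variance terms attenuate.
True-score variance = [6.4²·0.76 + 10.4²·0.67 + 2²·12.7²·0.76] + 151.85 = 593.918 + 151.85 = 745.768.
Reliability = 745.768 / 946.13 = 0.788.

0.788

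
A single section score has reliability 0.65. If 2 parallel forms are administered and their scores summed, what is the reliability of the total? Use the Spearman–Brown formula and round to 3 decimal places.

ρ_k = kρ / (1 + (k−1)ρ) = 2·0.65 / (1 + 1·0.65) = 1.300 / 1.650 = 0.788.

0.788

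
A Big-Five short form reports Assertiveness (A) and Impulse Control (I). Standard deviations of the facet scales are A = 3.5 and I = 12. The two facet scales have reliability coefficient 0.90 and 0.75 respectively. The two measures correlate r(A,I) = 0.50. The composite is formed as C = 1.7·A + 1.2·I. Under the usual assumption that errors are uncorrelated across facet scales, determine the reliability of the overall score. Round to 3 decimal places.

0.831

Var(C) = 1.7²·3.5² + 1.2²·12² + 2·[2.04·3.5·12·0.50] = 242.762 + 85.68 = 328.442.
Because errors are independent across components, Cov(Tᵢ,Tⱼ) = Cov(Xᵢ,Xⱼ); the off-diagonal part of the true-score variance is the same as above.
True-score variance = [1.7²·3.5²·0.90 + 1.2²·12²·0.75] + 85.68 = 187.382 + 85.68 = 273.062.
Reliability = 273.062 / 328.442 = 0.831.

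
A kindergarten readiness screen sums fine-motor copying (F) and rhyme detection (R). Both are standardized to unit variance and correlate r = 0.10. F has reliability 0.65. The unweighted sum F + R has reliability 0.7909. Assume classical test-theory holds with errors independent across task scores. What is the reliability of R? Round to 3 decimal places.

0.890

Var(F+R) = 2 + 2·0.10 = 2.200.
True-score variance = ρ_F + ρ_R + 2·0.10, so 0.7909 = (0.65 + ρ_R + 0.20) / 2.200.
ρ_R = 0.7909·2.200 − 0.65 − 0.20 = 0.890.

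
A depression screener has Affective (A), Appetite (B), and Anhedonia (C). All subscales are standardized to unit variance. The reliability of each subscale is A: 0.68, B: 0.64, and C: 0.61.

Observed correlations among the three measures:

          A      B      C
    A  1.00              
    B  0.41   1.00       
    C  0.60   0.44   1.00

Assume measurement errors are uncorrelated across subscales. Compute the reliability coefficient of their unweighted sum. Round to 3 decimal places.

Var(A+B+C) = 3 + 2·[0.41 + 0.60 + 0.44] = 3 + 2.9 = 5.9.
Under uncorrelated errors the observed covariances equal the true-score covariances, so only the own-variance terms attenuate.
True-score variance = [0.68 + 0.64 + 0.61] + 2.9 = 1.93 + 2.9 = 4.83.
Reliability = 4.83 / 5.9 = 0.819.

0.819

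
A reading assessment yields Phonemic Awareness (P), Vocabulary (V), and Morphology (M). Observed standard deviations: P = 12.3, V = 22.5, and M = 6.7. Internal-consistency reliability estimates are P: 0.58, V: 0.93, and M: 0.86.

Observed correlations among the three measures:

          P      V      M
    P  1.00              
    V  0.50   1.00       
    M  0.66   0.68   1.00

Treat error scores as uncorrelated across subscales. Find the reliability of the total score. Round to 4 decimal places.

0.9186

Var(P+V+M) = 12.3² + 22.5² + 6.7² + 2·[12.3·22.5·0.50 + 12.3·6.7·0.66 + 22.5·6.7·0.68] = 702.43 + 590.551 = 1292.98.
Under uncorrelated errors the observed covariances equal the true-score covariances, so only the own-variance terms attenuate.
True-score variance = [12.3²·0.58 + 22.5²·0.93 + 6.7²·0.86] + 590.551 = 597.166 + 590.551 = 1187.72.
Reliability = 1187.72 / 1292.98 = 0.9186.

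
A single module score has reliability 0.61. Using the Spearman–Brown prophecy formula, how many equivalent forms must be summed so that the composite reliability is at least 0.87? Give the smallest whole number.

5

k ≥ ρ*(1−ρ₁)/(ρ₁(1−ρ*)) = 0.87·0.39 / (0.61·0.13) = 4.279.
Smallest integer k = 5.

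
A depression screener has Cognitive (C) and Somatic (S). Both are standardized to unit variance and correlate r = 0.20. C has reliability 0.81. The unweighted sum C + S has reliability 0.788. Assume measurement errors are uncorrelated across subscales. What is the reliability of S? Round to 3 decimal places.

Var(C+S) = 2 + 2·0.20 = 2.400.
True-score variance = ρ_C + ρ_S + 2·0.20, so 0.788 = (0.81 + ρ_S + 0.40) / 2.400.
ρ_S = 0.788·2.400 − 0.81 − 0.40 = 0.681.

0.681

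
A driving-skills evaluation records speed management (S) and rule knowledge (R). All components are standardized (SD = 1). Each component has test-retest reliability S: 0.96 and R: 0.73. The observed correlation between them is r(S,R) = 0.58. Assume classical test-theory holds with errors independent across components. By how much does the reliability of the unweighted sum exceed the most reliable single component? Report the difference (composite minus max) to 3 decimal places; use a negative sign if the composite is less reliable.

-0.058

Var(sum) = 2 + 1.16 = 3.16; true-score variance = 1.69 + 1.16 = 2.85; composite reliability = 0.9019.
Max component reliability = 0.9600.
Difference = 0.9019 − 0.9600 = -0.058.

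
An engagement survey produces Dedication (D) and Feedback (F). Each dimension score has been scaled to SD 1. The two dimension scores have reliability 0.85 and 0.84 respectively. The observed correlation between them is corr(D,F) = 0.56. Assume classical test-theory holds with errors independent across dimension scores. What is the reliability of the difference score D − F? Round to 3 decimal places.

0.648

Var(D−F) = 1 + 1 − 2·0.56 = 2 − 1.12 = 0.88.
With uncorrelated errors the cross-covariances are all true-score covariance, so they carry over unchanged; only the diagonal terms shrink to ρᵢσᵢ².
True-score variance = [0.85 + 0.84] − 1.12 = 1.69 − 1.12 = 0.57.
Reliability = 0.57 / 0.88 = 0.648.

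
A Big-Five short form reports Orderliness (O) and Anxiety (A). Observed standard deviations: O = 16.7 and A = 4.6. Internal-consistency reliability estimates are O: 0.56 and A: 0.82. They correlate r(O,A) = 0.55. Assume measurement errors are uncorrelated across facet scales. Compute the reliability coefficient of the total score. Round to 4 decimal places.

0.6710

Var(O+A) = 16.7² + 4.6² + 2·[16.7·4.6·0.55] = 300.05 + 84.502 = 384.552.
Under uncorrelated errors the observed covariances equal the true-score covariances, so only the own-variance terms attenuate.
True-score variance = [16.7²·0.56 + 4.6²·0.82] + 84.502 = 173.53 + 84.502 = 258.032.
Reliability = 258.032 / 384.552 = 0.6710.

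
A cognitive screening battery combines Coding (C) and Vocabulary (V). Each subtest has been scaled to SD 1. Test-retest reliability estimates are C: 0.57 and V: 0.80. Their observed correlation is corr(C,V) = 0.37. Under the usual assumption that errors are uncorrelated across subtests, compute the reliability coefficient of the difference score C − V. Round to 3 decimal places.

Var(C−V) = 1 + 1 − 2·0.37 = 2 − 0.74 = 1.26.
Because errors are independent across components, Cov(Tᵢ,Tⱼ) = Cov(Xᵢ,Xⱼ); the off-diagonal part of the true-score variance is the same as above.
True-score variance = [0.57 + 0.80] − 0.74 = 1.37 − 0.74 = 0.63.
Reliability = 0.63 / 1.26 = 0.500.

0.500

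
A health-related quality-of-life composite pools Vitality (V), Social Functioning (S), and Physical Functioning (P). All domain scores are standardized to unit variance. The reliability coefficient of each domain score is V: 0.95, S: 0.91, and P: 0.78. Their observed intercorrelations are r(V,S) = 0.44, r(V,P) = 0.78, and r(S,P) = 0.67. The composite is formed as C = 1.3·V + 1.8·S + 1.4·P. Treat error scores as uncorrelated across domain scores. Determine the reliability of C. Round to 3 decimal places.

Var(C) = 1.3² + 1.8² + 1.4² + 2·[2.34·0.44 + 1.82·0.78 + 2.52·0.67] = 6.89 + 8.2752 = 15.1652.
With uncorrelated errors the cross-covariances are all true-score covariance, so they carry over unchanged; only the diagonal terms shrink to ρᵢσᵢ².
True-score variance = [1.3²·0.95 + 1.8²·0.91 + 1.4²·0.78] + 8.2752 = 6.0827 + 8.2752 = 14.3579.
Reliability = 14.3579 / 15.1652 = 0.947.

0.947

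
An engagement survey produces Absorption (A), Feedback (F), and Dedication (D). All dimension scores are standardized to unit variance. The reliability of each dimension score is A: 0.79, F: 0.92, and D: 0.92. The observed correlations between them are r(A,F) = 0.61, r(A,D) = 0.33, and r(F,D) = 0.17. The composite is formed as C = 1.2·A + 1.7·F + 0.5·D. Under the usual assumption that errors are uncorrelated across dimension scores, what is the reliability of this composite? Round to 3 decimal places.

Var(C) = 1.2² + 1.7² + 0.5² + 2·[2.04·0.61 + 0.6·0.33 + 0.85·0.17] = 4.58 + 3.1738 = 7.7538.
Because errors are independent across components, Cov(Tᵢ,Tⱼ) = Cov(Xᵢ,Xⱼ); the off-diagonal part of the true-score variance is the same as above.
True-score variance = [1.2²·0.79 + 1.7²·0.92 + 0.5²·0.92] + 3.1738 = 4.0264 + 3.1738 = 7.2002.
Reliability = 7.2002 / 7.7538 = 0.929.

0.929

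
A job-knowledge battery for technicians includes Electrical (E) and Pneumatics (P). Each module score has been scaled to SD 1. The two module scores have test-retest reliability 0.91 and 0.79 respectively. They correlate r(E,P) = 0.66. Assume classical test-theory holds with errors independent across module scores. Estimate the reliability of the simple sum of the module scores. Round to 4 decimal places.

Var(E+P) = 2 + 2·[0.66] = 2 + 1.32 = 3.32.
Under uncorrelated errors the observed covariances equal the true-score covariances, so only the own-variance terms attenuate.
True-score variance = [0.91 + 0.79] + 1.32 = 1.7 + 1.32 = 3.02.
Reliability = 3.02 / 3.32 = 0.9096.

0.9096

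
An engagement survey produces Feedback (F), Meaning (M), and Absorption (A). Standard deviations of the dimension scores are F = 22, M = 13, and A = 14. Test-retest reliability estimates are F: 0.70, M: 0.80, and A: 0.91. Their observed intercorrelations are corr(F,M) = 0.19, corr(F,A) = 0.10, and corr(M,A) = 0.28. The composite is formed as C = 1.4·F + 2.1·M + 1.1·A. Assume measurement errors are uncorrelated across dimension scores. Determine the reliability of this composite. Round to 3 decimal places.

0.824

Var(C) = 1.4²·22² + 2.1²·13² + 1.1²·14² + 2·[2.94·22·13·0.19 + 1.54·22·14·0.10 + 2.31·13·14·0.28] = 1931.09 + 649.818 = 2580.91.
Under uncorrelated errors the observed covariances equal the true-score covariances, so only the own-variance terms attenuate.
True-score variance = [1.4²·22²·0.70 + 2.1²·13²·0.80 + 1.1²·14²·0.91] + 649.818 = 1476.1 + 649.818 = 2125.91.
Reliability = 2125.91 / 2580.91 = 0.824.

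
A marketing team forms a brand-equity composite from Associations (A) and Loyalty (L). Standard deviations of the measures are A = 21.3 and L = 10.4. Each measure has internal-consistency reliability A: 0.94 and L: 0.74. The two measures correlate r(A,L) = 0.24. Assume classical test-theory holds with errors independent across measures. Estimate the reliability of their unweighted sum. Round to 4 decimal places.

Var(A+L) = 21.3² + 10.4² + 2·[21.3·10.4·0.24] = 561.85 + 106.33 = 668.18.
With uncorrelated errors the cross-covariances are all true-score covariance, so they carry over unchanged; only the diagonal terms shrink to ρᵢσᵢ².
True-score variance = [21.3²·0.94 + 10.4²·0.74] + 106.33 = 506.507 + 106.33 = 612.837.
Reliability = 612.837 / 668.18 = 0.9172.

0.9172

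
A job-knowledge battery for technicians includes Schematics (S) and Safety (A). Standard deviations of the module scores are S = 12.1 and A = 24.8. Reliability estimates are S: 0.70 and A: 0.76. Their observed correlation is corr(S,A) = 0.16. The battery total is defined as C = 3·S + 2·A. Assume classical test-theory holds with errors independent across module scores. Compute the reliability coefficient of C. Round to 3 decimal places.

0.774

Var(C) = 3²·12.1² + 2²·24.8² + 2·[6·12.1·24.8·0.16] = 3777.85 + 576.154 = 4354.
Because errors are independent across components, Cov(Tᵢ,Tⱼ) = Cov(Xᵢ,Xⱼ); the off-diagonal part of the true-score variance is the same as above.
True-score variance = [3²·12.1²·0.70 + 2²·24.8²·0.76] + 576.154 = 2792.1 + 576.154 = 3368.26.
Reliability = 3368.26 / 4354 = 0.774.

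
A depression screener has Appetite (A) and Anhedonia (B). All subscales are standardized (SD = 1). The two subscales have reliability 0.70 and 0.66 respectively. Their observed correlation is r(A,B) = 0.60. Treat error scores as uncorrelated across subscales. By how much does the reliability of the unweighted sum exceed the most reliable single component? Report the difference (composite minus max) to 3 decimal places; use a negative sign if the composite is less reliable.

Var(sum) = 2 + 1.2 = 3.2; true-score variance = 1.36 + 1.2 = 2.56; composite reliability = 0.8000.
Max component reliability = 0.7000.
Difference = 0.8000 − 0.7000 = 0.100.

0.100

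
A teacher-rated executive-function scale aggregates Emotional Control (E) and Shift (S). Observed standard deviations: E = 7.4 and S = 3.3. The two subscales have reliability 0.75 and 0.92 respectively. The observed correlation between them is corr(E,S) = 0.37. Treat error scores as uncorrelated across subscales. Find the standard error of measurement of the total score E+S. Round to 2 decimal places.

3.82

Var(total) = 65.65 + 18.0708 = 83.7208.
True-score variance = 51.0888 + 18.0708 = 69.1596, so reliability = 0.8261.
Error variance = 83.7208 − 69.1596 = 14.5612; SEM = √14.5612 = 3.82.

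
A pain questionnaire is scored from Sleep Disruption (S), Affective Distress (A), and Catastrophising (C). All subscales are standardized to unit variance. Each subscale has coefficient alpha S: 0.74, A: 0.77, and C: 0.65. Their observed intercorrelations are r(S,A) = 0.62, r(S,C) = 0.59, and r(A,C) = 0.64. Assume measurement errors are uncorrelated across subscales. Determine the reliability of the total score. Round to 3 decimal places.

Var(S+A+C) = 3 + 2·[0.62 + 0.59 + 0.64] = 3 + 3.7 = 6.7.
Under uncorrelated errors the observed covariances equal the true-score covariances, so only the own-variance terms attenuate.
True-score variance = [0.74 + 0.77 + 0.65] + 3.7 = 2.16 + 3.7 = 5.86.
Reliability = 5.86 / 6.7 = 0.875.

0.875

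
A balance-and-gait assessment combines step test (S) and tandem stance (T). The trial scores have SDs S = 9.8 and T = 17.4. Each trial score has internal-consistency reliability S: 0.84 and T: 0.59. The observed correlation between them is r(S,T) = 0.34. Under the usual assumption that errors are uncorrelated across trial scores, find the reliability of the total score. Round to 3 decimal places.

0.729

Var(S+T) = 9.8² + 17.4² + 2·[9.8·17.4·0.34] = 398.8 + 115.954 = 514.754.
Under uncorrelated errors the observed covariances equal the true-score covariances, so only the own-variance terms attenuate.
True-score variance = [9.8²·0.84 + 17.4²·0.59] + 115.954 = 259.302 + 115.954 = 375.256.
Reliability = 375.256 / 514.754 = 0.729.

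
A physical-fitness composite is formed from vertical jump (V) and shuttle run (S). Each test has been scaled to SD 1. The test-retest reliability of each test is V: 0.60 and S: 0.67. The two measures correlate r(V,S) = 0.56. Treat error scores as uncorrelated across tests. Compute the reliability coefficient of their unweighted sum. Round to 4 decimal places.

0.7660

Var(V+S) = 2 + 2·[0.56] = 2 + 1.12 = 3.12.
Under uncorrelated errors the observed covariances equal the true-score covariances, so only the own-variance terms attenuate.
True-score variance = [0.60 + 0.67] + 1.12 = 1.27 + 1.12 = 2.39.
Reliability = 2.39 / 3.12 = 0.7660.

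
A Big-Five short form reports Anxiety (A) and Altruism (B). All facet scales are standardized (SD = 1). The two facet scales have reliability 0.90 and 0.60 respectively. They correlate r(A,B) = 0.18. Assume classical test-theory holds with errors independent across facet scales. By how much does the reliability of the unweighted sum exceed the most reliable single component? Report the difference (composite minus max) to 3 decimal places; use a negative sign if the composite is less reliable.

Var(sum) = 2 + 0.36 = 2.36; true-score variance = 1.5 + 0.36 = 1.86; composite reliability = 0.7881.
Max component reliability = 0.9000.
Difference = 0.7881 − 0.9000 = -0.112.

-0.112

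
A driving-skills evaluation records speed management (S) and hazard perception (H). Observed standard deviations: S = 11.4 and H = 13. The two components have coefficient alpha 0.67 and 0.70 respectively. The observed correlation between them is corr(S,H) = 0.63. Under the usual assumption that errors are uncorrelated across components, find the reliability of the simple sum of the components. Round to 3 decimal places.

0.807

Var(S+H) = 11.4² + 13² + 2·[11.4·13·0.63] = 298.96 + 186.732 = 485.692.
Because errors are independent across components, Cov(Tᵢ,Tⱼ) = Cov(Xᵢ,Xⱼ); the off-diagonal part of the true-score variance is the same as above.
True-score variance = [11.4²·0.67 + 13²·0.70] + 186.732 = 205.373 + 186.732 = 392.105.
Reliability = 392.105 / 485.692 = 0.807.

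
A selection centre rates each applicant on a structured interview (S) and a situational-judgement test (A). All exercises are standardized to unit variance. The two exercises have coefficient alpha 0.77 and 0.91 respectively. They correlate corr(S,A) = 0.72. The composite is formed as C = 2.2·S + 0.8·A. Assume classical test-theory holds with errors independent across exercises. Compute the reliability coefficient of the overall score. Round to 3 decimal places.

0.854

Var(C) = 2.2² + 0.8² + 2·[1.76·0.72] = 5.48 + 2.5344 = 8.0144.
Under uncorrelated errors the observed covariances equal the true-score covariances, so only the own-variance terms attenuate.
True-score variance = [2.2²·0.77 + 0.8²·0.91] + 2.5344 = 4.3092 + 2.5344 = 6.8436.
Reliability = 6.8436 / 8.0144 = 0.854.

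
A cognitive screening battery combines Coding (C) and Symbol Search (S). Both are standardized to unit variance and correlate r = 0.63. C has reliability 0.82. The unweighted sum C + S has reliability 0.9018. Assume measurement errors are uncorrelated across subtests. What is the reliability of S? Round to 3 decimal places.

Var(C+S) = 2 + 2·0.63 = 3.260.
True-score variance = ρ_C + ρ_S + 2·0.63, so 0.9018 = (0.82 + ρ_S + 1.26) / 3.260.
ρ_S = 0.9018·3.260 − 0.82 − 1.26 = 0.860.

0.860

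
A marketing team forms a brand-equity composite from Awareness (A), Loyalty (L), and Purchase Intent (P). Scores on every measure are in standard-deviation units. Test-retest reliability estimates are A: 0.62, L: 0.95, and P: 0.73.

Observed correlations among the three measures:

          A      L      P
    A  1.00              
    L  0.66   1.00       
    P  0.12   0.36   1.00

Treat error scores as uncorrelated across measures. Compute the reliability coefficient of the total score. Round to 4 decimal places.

0.8674

Var(A+L+P) = 3 + 2·[0.66 + 0.12 + 0.36] = 3 + 2.28 = 5.28.
With uncorrelated errors the cross-covariances are all true-score covariance, so they carry over unchanged; only the diagonal terms shrink to ρᵢσᵢ².
True-score variance = [0.62 + 0.95 + 0.73] + 2.28 = 2.3 + 2.28 = 4.58.
Reliability = 4.58 / 5.28 = 0.8674.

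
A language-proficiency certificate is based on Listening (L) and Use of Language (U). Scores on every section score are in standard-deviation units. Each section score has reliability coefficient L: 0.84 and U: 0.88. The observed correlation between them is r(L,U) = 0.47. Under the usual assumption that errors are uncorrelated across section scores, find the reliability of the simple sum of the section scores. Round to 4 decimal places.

0.9048

Var(L+U) = 2 + 2·[0.47] = 2 + 0.94 = 2.94.
Because errors are independent across components, Cov(Tᵢ,Tⱼ) = Cov(Xᵢ,Xⱼ); the off-diagonal part of the true-score variance is the same as above.
True-score variance = [0.84 + 0.88] + 0.94 = 1.72 + 0.94 = 2.66.
Reliability = 2.66 / 2.94 = 0.9048.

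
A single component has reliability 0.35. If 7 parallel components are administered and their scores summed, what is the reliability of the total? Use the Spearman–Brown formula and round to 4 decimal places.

0.7903

ρ_k = kρ / (1 + (k−1)ρ) = 7·0.35 / (1 + 6·0.35) = 2.450 / 3.100 = 0.7903.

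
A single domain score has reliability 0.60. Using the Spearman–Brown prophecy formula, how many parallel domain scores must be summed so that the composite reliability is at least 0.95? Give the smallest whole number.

k ≥ ρ*(1−ρ₁)/(ρ₁(1−ρ*)) = 0.95·0.40 / (0.60·0.05) = 12.667.
Smallest integer k = 13.

13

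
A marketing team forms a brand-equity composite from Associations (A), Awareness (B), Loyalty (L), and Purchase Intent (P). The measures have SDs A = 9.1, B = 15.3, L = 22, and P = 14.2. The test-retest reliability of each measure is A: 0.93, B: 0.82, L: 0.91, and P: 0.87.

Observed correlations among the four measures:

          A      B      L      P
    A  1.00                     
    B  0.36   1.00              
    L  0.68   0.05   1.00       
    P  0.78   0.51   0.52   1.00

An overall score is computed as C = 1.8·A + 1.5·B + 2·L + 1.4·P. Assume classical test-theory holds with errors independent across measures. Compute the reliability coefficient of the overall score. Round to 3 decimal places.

Var(C) = 1.8²·9.1² + 1.5²·15.3² + 2²·22² + 1.4²·14.2² + 2·[2.7·9.1·15.3·0.36 + 3.6·9.1·22·0.68 + 2.52·9.1·14.2·0.78 + 3·15.3·22·0.05 + 2.1·15.3·14.2·0.51 + 2.8·22·14.2·0.52] = 3126.22 + 3234.89 = 6361.11.
Under uncorrelated errors the observed covariances equal the true-score covariances, so only the own-variance terms attenuate.
True-score variance = [1.8²·9.1²·0.93 + 1.5²·15.3²·0.82 + 2²·22²·0.91 + 1.4²·14.2²·0.87] + 3234.89 = 2787.02 + 3234.89 = 6021.91.
Reliability = 6021.91 / 6361.11 = 0.947.

0.947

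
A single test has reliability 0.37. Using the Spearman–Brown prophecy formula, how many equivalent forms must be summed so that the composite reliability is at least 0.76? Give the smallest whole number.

6

k ≥ ρ*(1−ρ₁)/(ρ₁(1−ρ*)) = 0.76·0.63 / (0.37·0.24) = 5.392.
Smallest integer k = 6.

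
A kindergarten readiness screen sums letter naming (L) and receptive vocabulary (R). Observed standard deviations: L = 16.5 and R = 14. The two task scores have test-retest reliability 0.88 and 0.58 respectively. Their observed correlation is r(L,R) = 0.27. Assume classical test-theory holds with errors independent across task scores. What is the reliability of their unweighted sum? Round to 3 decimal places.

0.806

Var(L+R) = 16.5² + 14² + 2·[16.5·14·0.27] = 468.25 + 124.74 = 592.99.
Under uncorrelated errors the observed covariances equal the true-score covariances, so only the own-variance terms attenuate.
True-score variance = [16.5²·0.88 + 14²·0.58] + 124.74 = 353.26 + 124.74 = 478.
Reliability = 478 / 592.99 = 0.806.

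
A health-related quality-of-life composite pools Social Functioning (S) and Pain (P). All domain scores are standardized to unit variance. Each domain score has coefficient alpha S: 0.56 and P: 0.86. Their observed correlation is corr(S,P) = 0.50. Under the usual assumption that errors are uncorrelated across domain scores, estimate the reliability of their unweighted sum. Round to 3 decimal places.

Var(S+P) = 2 + 2·[0.50] = 2 + 1 = 3.
Because errors are independent across components, Cov(Tᵢ,Tⱼ) = Cov(Xᵢ,Xⱼ); the off-diagonal part of the true-score variance is the same as above.
True-score variance = [0.56 + 0.86] + 1 = 1.42 + 1 = 2.42.
Reliability = 2.42 / 3 = 0.807.

0.807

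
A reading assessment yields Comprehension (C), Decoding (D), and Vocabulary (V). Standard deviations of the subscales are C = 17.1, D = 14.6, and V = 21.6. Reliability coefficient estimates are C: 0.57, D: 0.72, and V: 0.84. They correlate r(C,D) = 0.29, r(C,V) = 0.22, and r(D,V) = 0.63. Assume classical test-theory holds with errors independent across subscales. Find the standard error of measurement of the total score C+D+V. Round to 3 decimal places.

Var(total) = 972.13 + 704.675 = 1676.8.
True-score variance = 712.059 + 704.675 = 1416.73, so reliability = 0.8449.
Error variance = 1676.8 − 1416.73 = 260.071; SEM = √260.071 = 16.127.

16.127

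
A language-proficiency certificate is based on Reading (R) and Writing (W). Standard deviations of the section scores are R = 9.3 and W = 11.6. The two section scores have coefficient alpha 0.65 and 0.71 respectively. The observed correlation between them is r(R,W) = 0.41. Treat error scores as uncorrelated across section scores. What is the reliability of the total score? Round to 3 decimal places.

0.776

Var(R+W) = 9.3² + 11.6² + 2·[9.3·11.6·0.41] = 221.05 + 88.4616 = 309.512.
Under uncorrelated errors the observed covariances equal the true-score covariances, so only the own-variance terms attenuate.
True-score variance = [9.3²·0.65 + 11.6²·0.71] + 88.4616 = 151.756 + 88.4616 = 240.218.
Reliability = 240.218 / 309.512 = 0.776.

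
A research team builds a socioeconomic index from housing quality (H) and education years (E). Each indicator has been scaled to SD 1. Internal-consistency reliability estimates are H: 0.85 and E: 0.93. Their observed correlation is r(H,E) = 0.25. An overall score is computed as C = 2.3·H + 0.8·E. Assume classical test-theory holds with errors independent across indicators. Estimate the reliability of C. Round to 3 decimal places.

0.878

Var(C) = 2.3² + 0.8² + 2·[1.84·0.25] = 5.93 + 0.92 = 6.85.
Because errors are independent across components, Cov(Tᵢ,Tⱼ) = Cov(Xᵢ,Xⱼ); the off-diagonal part of the true-score variance is the same as above.
True-score variance = [2.3²·0.85 + 0.8²·0.93] + 0.92 = 5.0917 + 0.92 = 6.0117.
Reliability = 6.0117 / 6.85 = 0.878.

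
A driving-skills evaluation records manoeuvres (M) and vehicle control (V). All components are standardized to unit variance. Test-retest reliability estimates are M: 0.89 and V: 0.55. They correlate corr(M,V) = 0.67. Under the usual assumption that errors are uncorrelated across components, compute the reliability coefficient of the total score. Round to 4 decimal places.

0.8323

Var(M+V) = 2 + 2·[0.67] = 2 + 1.34 = 3.34.
Under uncorrelated errors the observed covariances equal the true-score covariances, so only the own-variance terms attenuate.
True-score variance = [0.89 + 0.55] + 1.34 = 1.44 + 1.34 = 2.78.
Reliability = 2.78 / 3.34 = 0.8323.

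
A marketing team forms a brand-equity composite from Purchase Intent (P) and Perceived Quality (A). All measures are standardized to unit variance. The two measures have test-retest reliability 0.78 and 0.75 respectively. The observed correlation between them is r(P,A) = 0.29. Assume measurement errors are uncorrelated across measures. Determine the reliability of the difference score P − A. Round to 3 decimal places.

0.669

Var(P−A) = 1 + 1 − 2·0.29 = 2 − 0.58 = 1.42.
Because errors are independent across components, Cov(Tᵢ,Tⱼ) = Cov(Xᵢ,Xⱼ); the off-diagonal part of the true-score variance is the same as above.
True-score variance = [0.78 + 0.75] − 0.58 = 1.53 − 0.58 = 0.95.
Reliability = 0.95 / 1.42 = 0.669.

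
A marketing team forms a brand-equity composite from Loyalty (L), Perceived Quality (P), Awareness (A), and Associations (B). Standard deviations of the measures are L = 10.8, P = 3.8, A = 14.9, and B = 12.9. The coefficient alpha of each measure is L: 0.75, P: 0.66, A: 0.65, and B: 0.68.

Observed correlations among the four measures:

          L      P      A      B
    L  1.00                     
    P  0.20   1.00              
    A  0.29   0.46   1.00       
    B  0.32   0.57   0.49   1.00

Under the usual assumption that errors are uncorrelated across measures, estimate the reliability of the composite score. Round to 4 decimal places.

Var(L+P+A+B) = 10.8² + 3.8² + 14.9² + 12.9² + 2·[10.8·3.8·0.20 + 10.8·14.9·0.29 + 10.8·12.9·0.32 + 3.8·14.9·0.46 + 3.8·12.9·0.57 + 14.9·12.9·0.49] = 519.5 + 495.253 = 1014.75.
With uncorrelated errors the cross-covariances are all true-score covariance, so they carry over unchanged; only the diagonal terms shrink to ρᵢσᵢ².
True-score variance = [10.8²·0.75 + 3.8²·0.66 + 14.9²·0.65 + 12.9²·0.68] + 495.253 = 354.476 + 495.253 = 849.729.
Reliability = 849.729 / 1014.75 = 0.8374.

0.8374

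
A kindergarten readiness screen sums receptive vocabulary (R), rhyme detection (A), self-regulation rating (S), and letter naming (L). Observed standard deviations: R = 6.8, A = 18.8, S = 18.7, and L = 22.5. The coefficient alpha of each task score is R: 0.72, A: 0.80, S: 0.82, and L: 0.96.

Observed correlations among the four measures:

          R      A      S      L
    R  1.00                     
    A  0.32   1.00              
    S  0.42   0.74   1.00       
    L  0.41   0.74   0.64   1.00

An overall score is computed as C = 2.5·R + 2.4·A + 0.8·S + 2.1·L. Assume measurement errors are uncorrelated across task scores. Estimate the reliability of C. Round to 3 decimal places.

0.945

Var(C) = 2.5²·6.8² + 2.4²·18.8² + 0.8²·18.7² + 2.1²·22.5² + 2·[6·6.8·18.8·0.32 + 2·6.8·18.7·0.42 + 5.25·6.8·22.5·0.41 + 1.92·18.8·18.7·0.74 + 5.04·18.8·22.5·0.74 + 1.68·18.7·22.5·0.64] = 4781.18 + 6422.21 = 11203.4.
Under uncorrelated errors the observed covariances equal the true-score covariances, so only the own-variance terms attenuate.
True-score variance = [2.5²·6.8²·0.72 + 2.4²·18.8²·0.80 + 0.8²·18.7²·0.82 + 2.1²·22.5²·0.96] + 6422.21 = 4163.51 + 6422.21 = 10585.7.
Reliability = 10585.7 / 11203.4 = 0.945.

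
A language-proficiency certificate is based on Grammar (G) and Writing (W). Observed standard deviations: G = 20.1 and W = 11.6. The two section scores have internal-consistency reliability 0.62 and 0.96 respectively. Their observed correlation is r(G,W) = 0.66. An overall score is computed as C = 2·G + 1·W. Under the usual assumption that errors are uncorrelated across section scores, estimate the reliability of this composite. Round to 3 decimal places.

0.738

Var(C) = 2²·20.1² + 11.6² + 2·[2·20.1·11.6·0.66] = 1750.6 + 615.542 = 2366.14.
With uncorrelated errors the cross-covariances are all true-score covariance, so they carry over unchanged; only the diagonal terms shrink to ρᵢσᵢ².
True-score variance = [2²·20.1²·0.62 + 11.6²·0.96] + 615.542 = 1131.12 + 615.542 = 1746.66.
Reliability = 1746.66 / 2366.14 = 0.738.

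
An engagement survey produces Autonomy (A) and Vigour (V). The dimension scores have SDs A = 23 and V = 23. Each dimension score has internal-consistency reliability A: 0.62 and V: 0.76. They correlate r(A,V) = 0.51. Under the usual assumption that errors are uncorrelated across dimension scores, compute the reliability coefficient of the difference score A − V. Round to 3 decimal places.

Var(A−V) = 23² + 23² − 2·23·23·0.51 = 1058 − 539.58 = 518.42.
Under uncorrelated errors the observed covariances equal the true-score covariances, so only the own-variance terms attenuate.
True-score variance = [23²·0.62 + 23²·0.76] − 539.58 = 730.02 − 539.58 = 190.44.
Reliability = 190.44 / 518.42 = 0.367.

0.367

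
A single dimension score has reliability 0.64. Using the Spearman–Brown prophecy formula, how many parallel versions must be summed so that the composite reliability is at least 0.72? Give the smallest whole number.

2

k ≥ ρ*(1−ρ₁)/(ρ₁(1−ρ*)) = 0.72·0.36 / (0.64·0.28) = 1.446.
Smallest integer k = 2.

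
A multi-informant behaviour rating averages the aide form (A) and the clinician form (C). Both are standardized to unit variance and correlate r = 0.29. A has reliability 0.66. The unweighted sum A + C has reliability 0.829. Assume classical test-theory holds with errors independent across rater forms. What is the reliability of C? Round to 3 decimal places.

0.899

Var(A+C) = 2 + 2·0.29 = 2.580.
True-score variance = ρ_A + ρ_C + 2·0.29, so 0.829 = (0.66 + ρ_C + 0.58) / 2.580.
ρ_C = 0.829·2.580 − 0.66 − 0.58 = 0.899.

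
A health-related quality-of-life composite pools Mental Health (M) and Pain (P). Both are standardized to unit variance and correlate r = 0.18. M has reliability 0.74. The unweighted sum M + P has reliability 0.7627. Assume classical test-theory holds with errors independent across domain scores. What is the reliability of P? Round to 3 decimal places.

Var(M+P) = 2 + 2·0.18 = 2.360.
True-score variance = ρ_M + ρ_P + 2·0.18, so 0.7627 = (0.74 + ρ_P + 0.36) / 2.360.
ρ_P = 0.7627·2.360 − 0.74 − 0.36 = 0.700.

0.700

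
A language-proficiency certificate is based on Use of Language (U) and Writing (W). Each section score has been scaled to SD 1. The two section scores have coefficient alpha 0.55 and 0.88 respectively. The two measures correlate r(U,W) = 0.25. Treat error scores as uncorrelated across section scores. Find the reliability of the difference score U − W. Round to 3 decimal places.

Var(U−W) = 1 + 1 − 2·0.25 = 2 − 0.5 = 1.5.
Under uncorrelated errors the observed covariances equal the true-score covariances, so only the own-variance terms attenuate.
True-score variance = [0.55 + 0.88] − 0.5 = 1.43 − 0.5 = 0.93.
Reliability = 0.93 / 1.5 = 0.620.

0.620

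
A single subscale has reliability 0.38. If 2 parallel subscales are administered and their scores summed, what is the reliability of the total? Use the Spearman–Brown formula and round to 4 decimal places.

ρ_k = kρ / (1 + (k−1)ρ) = 2·0.38 / (1 + 1·0.38) = 0.760 / 1.380 = 0.5507.

0.5507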